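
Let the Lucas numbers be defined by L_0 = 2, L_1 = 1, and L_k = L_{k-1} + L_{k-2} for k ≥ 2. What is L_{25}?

167761

Iterating the recurrence up to L_{21} = 24476 and L_{20} = 15127:
L_{22} = L_{21} + L_{20} = 24476 + 15127 = 39603
L_{23} = L_{22} + L_{21} = 39603 + 24476 = 64079
L_{24} = L_{23} + L_{22} = 64079 + 39603 = 103682
L_{25} = L_{24} + L_{23} = 103682 + 64079 = 167761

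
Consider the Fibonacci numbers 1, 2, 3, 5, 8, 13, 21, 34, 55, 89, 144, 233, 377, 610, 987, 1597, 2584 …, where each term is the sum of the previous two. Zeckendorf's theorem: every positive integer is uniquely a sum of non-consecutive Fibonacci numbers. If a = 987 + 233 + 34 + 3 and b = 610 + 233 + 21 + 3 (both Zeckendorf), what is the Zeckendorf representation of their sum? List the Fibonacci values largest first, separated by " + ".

The two numbers are 1257 and 867, so their sum is 2124.
subtract 1597 from 2124: 527 remains
subtract 377 from 527: 150 remains
subtract 144 from 150: 6 remains
subtract 5 from 6: 1 remains
subtract 1 from 1: 0 remains

1597 + 377 + 144 + 5 + 1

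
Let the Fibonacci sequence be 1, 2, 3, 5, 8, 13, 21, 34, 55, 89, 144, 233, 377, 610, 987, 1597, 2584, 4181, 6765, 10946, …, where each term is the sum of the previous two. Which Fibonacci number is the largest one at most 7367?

6765 ≤ 7367 < 10946, so the largest Fibonacci number not exceeding 7367 is 6765.

6765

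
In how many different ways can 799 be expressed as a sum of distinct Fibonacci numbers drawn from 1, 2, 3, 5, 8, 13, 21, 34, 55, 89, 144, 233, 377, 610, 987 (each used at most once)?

24

Each representation comes from the Zeckendorf form by replacing some F_k with F_{k−1} + F_{k−2} where possible.
799 = 610+144+34+8+3 = 610+144+34+8+2+1 = 610+144+21+13+8+3 = 610+89+55+34+8+3 = 377+233+144+34+8+3 = … (19 more), for 24 in all.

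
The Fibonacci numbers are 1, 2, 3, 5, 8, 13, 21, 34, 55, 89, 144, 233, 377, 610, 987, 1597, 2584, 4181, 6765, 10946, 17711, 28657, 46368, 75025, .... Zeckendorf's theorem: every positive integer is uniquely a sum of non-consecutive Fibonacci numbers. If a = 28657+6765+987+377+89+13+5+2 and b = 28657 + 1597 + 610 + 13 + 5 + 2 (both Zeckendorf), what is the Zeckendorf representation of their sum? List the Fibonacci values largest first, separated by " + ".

46368 + 17711 + 2584 + 987 + 89 + 34 + 5 + 1

The two numbers are 36895 and 30884, so their sum is 67779.
Greedily peel off the largest Fibonacci term at each step:
67779: greatest Fibonacci not exceeding it is 46368, leaving 21411
21411: greatest Fibonacci not exceeding it is 17711, leaving 3700
3700: greatest Fibonacci not exceeding it is 2584, leaving 1116
1116: greatest Fibonacci not exceeding it is 987, leaving 129
129: greatest Fibonacci not exceeding it is 89, leaving 40
40: greatest Fibonacci not exceeding it is 34, leaving 6
6: greatest Fibonacci not exceeding it is 5, leaving 1
1: greatest Fibonacci not exceeding it is 1, leaving 0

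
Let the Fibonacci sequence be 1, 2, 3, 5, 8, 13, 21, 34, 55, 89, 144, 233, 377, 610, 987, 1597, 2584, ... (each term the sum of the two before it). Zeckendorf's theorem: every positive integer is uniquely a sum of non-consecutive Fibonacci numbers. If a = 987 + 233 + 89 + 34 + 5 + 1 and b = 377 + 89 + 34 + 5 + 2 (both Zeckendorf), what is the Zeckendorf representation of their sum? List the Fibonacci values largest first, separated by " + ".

1597 + 233 + 21 + 5

The two numbers are 1349 and 507, so their sum is 1856.
subtract 1597 from 1856: 259 remains
subtract 233 from 259: 26 remains
subtract 21 from 26: 5 remains
subtract 5 from 5: 0 remains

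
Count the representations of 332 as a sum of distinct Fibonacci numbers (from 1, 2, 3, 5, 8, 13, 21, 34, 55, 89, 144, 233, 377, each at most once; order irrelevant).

10

Starting from the Zeckendorf form and repeatedly splitting a term F_k into F_{k−1} + F_{k−2} (when neither is already used) reaches every representation.
332 = 233+89+8+2 = 233+89+5+3+2 = 233+55+34+8+2 = 233+55+34+5+3+2 = 233+55+21+13+8+2 = … (5 more), for 10 in all.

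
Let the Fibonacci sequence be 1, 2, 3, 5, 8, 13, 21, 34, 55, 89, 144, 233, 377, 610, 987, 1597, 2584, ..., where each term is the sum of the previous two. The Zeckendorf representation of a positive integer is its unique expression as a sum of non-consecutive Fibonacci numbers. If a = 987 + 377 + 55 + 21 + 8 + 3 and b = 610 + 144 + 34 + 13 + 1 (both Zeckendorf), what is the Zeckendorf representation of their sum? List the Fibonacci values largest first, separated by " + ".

1597 + 610 + 34 + 8 + 3 + 1

The two numbers are 1451 and 802, so their sum is 2253.
Greedily peel off the largest Fibonacci term at each step:
take 1597 (≤ 2253); 2253 − 1597 = 656
take 610 (≤ 656); 656 − 610 = 46
take 34 (≤ 46); 46 − 34 = 12
take 8 (≤ 12); 12 − 8 = 4
take 3 (≤ 4); 4 − 3 = 1
take 1 (≤ 1); 1 − 1 = 0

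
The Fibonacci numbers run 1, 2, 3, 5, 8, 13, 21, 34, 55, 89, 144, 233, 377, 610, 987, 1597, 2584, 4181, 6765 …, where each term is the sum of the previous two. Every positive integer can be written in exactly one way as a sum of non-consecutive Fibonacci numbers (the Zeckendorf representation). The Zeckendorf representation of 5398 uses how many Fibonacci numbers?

Repeatedly subtract the largest Fibonacci number that fits:
subtract 4181 from 5398: 1217 remains
subtract 987 from 1217: 230 remains
subtract 144 from 230: 86 remains
subtract 55 from 86: 31 remains
subtract 21 from 31: 10 remains
subtract 8 from 10: 2 remains
subtract 2 from 2: 0 remains
5398 = 4181 + 987 + 144 + 55 + 21 + 8 + 2, which has 7 terms.

7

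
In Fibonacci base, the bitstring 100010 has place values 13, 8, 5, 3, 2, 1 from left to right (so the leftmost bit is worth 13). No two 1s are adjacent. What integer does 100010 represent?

Summing the place values of the 1 bits: 13 + 2 = 15.

15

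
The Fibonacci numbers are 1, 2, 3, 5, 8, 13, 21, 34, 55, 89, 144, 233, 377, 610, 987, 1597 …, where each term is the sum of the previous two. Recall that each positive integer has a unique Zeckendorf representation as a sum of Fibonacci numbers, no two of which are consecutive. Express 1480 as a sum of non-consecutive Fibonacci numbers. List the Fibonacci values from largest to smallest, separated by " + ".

Greedily peel off the largest Fibonacci term at each step:
take 987 (≤ 1480); 1480 − 987 = 493
take 377 (≤ 493); 493 − 377 = 116
take 89 (≤ 116); 116 − 89 = 27
take 21 (≤ 27); 27 − 21 = 6
take 5 (≤ 6); 6 − 5 = 1
take 1 (≤ 1); 1 − 1 = 0
So 1480 = 987 + 377 + 89 + 21 + 5 + 1, with no two terms consecutive in the sequence.

987 + 377 + 89 + 21 + 5 + 1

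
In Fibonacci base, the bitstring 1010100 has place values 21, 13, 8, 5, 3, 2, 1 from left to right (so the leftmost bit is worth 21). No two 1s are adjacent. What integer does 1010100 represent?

Summing the place values of the 1 bits: 21 + 8 + 3 = 32.

32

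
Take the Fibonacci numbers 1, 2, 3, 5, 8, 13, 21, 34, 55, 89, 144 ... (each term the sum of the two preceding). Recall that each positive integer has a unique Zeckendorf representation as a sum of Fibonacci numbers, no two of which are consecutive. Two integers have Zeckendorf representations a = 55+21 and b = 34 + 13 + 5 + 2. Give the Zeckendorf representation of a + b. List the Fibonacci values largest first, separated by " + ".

The two numbers are 76 and 54, so their sum is 130.
take 89 (≤ 130); 130 − 89 = 41
take 34 (≤ 41); 41 − 34 = 7
take 5 (≤ 7); 7 − 5 = 2
take 2 (≤ 2); 2 − 2 = 0

89 + 34 + 5 + 2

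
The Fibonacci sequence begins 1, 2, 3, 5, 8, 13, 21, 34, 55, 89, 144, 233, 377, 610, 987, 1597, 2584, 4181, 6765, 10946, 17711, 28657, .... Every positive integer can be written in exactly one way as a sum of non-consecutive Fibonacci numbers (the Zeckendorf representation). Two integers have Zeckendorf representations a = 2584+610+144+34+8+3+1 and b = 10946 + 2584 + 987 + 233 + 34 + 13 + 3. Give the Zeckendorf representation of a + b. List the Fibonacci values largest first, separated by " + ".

17711 + 377 + 89 + 5 + 2

The two numbers are 3384 and 14800, so their sum is 18184.
Greedy algorithm:
18184 − 17711 = 473
473 − 377 = 96
96 − 89 = 7
7 − 5 = 2
2 − 2 = 0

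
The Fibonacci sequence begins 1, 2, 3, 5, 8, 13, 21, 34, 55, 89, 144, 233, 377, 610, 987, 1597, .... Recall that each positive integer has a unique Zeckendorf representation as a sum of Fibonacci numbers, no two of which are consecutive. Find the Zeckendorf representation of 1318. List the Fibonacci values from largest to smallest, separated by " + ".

Repeatedly subtract the largest Fibonacci number that fits:
1318: greatest Fibonacci not exceeding it is 987, leaving 331
331: greatest Fibonacci not exceeding it is 233, leaving 98
98: greatest Fibonacci not exceeding it is 89, leaving 9
9: greatest Fibonacci not exceeding it is 8, leaving 1
1: greatest Fibonacci not exceeding it is 1, leaving 0
So 1318 = 987 + 233 + 89 + 8 + 1, with no two terms consecutive in the sequence.

987 + 233 + 89 + 8 + 1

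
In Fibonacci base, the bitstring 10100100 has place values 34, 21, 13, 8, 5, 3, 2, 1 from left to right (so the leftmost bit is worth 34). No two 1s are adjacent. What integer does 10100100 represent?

50

Summing the place values of the 1 bits: 34 + 13 + 3 = 50.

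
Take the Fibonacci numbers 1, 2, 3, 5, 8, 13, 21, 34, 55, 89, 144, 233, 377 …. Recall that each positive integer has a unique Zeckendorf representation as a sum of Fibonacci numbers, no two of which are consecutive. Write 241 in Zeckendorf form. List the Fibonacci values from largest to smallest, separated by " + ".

Greedy algorithm:
241 − 233 = 8
8 − 8 = 0
So 241 = 233 + 8, with no two terms consecutive in the sequence.

233 + 8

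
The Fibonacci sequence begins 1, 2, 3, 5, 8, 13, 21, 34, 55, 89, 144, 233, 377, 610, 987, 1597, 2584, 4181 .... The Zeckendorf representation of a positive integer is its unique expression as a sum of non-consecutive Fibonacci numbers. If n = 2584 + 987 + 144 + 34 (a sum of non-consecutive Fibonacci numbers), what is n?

2584 + 987 + 144 + 34 = 3749.

3749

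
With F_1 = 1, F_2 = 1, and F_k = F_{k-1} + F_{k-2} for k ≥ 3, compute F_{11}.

89

Iterating the recurrence up to F_{5} = 5 and F_{4} = 3:
F_{6} = F_{5} + F_{4} = 5 + 3 = 8
F_{7} = F_{6} + F_{5} = 8 + 5 = 13
F_{8} = F_{7} + F_{6} = 13 + 8 = 21
F_{9} = F_{8} + F_{7} = 21 + 13 = 34
F_{10} = F_{9} + F_{8} = 34 + 21 = 55
F_{11} = F_{10} + F_{9} = 55 + 34 = 89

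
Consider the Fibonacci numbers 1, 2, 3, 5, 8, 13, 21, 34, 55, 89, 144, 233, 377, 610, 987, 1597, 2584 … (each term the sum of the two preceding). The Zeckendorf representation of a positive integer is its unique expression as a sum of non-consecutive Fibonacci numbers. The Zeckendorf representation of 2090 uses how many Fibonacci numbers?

6

Greedily peel off the largest Fibonacci term at each step:
largest Fibonacci ≤ 2090 is 1597; 2090 − 1597 = 493
largest Fibonacci ≤ 493 is 377; 493 − 377 = 116
largest Fibonacci ≤ 116 is 89; 116 − 89 = 27
largest Fibonacci ≤ 27 is 21; 27 − 21 = 6
largest Fibonacci ≤ 6 is 5; 6 − 5 = 1
largest Fibonacci ≤ 1 is 1; 1 − 1 = 0
2090 = 1597 + 377 + 89 + 21 + 5 + 1, which has 6 terms.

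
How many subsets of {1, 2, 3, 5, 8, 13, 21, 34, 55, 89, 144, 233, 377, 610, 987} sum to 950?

950 = 610+233+89+13+5 = 610+233+89+13+3+2 = 610+233+55+34+13+5 = 610+233+89+8+5+3+2 = … (11 more), for 15 in all.

15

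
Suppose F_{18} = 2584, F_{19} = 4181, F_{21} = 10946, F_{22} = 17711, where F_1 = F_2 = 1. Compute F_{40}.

By the addition formula F_{m+n} = F_m F_{n+1} + F_{m−1} F_n with m=19, n=21: F_{40} = 4181·17711 + 2584·10946 = 74049691 + 28284464 = 102334155.

102334155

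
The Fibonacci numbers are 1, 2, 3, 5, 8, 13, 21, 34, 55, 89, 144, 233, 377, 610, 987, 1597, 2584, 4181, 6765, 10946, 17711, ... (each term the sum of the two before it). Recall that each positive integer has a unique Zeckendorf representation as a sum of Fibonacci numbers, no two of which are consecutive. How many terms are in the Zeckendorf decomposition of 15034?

9

15034: greatest Fibonacci not exceeding it is 10946, leaving 4088
4088: greatest Fibonacci not exceeding it is 2584, leaving 1504
1504: greatest Fibonacci not exceeding it is 987, leaving 517
517: greatest Fibonacci not exceeding it is 377, leaving 140
140: greatest Fibonacci not exceeding it is 89, leaving 51
51: greatest Fibonacci not exceeding it is 34, leaving 17
17: greatest Fibonacci not exceeding it is 13, leaving 4
4: greatest Fibonacci not exceeding it is 3, leaving 1
1: greatest Fibonacci not exceeding it is 1, leaving 0
15034 = 10946 + 2584 + 987 + 377 + 89 + 34 + 13 + 3 + 1, which has 9 terms.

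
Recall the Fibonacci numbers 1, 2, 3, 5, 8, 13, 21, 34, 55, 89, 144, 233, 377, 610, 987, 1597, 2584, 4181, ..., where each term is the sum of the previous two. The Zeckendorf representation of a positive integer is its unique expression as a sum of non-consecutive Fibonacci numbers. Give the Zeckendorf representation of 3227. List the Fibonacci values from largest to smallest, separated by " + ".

Repeatedly subtract the largest Fibonacci number that fits:
2584 ≤ 3227 < 4181, so take 2584; remainder 643
610 ≤ 643 < 987, so take 610; remainder 33
21 ≤ 33 < 34, so take 21; remainder 12
8 ≤ 12 < 13, so take 8; remainder 4
3 ≤ 4 < 5, so take 3; remainder 1
1 ≤ 1 < 2, so take 1; remainder 0
So 3227 = 2584 + 610 + 21 + 8 + 3 + 1, with no two terms consecutive in the sequence.

2584 + 610 + 21 + 8 + 3 + 1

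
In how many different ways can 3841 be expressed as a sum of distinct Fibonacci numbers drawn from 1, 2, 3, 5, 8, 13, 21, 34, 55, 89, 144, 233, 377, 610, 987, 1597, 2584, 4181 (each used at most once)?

Each representation comes from the Zeckendorf form by replacing some F_k with F_{k−1} + F_{k−2} where possible.
3841 = 2584+987+233+34+3 = 2584+987+233+34+2+1 = 2584+987+233+21+13+3 = 2584+987+144+89+34+3 = 2584+987+233+21+13+2+1 = … (43 more), for 48 in all.

48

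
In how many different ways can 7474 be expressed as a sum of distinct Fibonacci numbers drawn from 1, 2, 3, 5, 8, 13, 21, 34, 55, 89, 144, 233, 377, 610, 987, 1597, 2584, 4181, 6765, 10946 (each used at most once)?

Starting from the Zeckendorf form and repeatedly splitting a term F_k into F_{k−1} + F_{k−2} (when neither is already used) reaches every representation.
7474 = 6765+610+89+8+2 = 6765+610+89+5+3+2 = 6765+610+55+34+8+2 = 6765+377+233+89+8+2 = … (44 more), for 48 in all.

48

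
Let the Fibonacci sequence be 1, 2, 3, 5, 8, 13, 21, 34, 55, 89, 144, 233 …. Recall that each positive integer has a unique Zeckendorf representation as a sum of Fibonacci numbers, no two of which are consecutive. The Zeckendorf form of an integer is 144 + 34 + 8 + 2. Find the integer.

188

144 + 34 + 8 + 2 = 188.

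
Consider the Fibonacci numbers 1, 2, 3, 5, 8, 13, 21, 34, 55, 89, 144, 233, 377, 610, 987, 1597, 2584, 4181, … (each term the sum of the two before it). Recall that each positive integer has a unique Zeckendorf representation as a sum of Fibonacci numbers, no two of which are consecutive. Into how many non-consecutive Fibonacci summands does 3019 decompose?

Greedily peel off the largest Fibonacci term at each step:
2584 ≤ 3019 < 4181, so take 2584; remainder 435
377 ≤ 435 < 610, so take 377; remainder 58
55 ≤ 58 < 89, so take 55; remainder 3
3 ≤ 3 < 5, so take 3; remainder 0
3019 = 2584 + 377 + 55 + 3, which has 4 terms.

4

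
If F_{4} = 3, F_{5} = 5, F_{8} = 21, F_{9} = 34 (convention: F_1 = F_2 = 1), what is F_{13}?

233

By the addition formula F_{m+n} = F_m F_{n+1} + F_{m−1} F_n with m=9, n=4: F_{13} = 34·5 + 21·3 = 170 + 63 = 233.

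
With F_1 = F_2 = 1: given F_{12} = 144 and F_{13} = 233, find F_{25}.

By F_{2k+1} = F_k² + F_{k+1}²: F_{25} = 144² + 233² = 20736 + 54289 = 75025.

75025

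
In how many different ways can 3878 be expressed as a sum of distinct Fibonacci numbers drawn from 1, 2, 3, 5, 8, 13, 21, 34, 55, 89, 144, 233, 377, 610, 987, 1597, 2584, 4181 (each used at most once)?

36

Starting from the Zeckendorf form and repeatedly splitting a term F_k into F_{k−1} + F_{k−2} (when neither is already used) reaches every representation.
3878 = 2584+987+233+55+13+5+1 = 2584+987+233+55+13+3+2+1 = 2584+987+233+34+21+13+5+1 = 2584+987+144+89+55+13+5+1 = … (32 more), for 36 in all.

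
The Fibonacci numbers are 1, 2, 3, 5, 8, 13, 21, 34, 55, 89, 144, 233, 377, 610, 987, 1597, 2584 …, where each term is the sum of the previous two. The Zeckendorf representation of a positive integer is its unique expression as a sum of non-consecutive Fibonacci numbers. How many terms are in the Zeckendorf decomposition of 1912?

6

Greedily peel off the largest Fibonacci term at each step:
largest Fibonacci ≤ 1912 is 1597; 1912 − 1597 = 315
largest Fibonacci ≤ 315 is 233; 315 − 233 = 82
largest Fibonacci ≤ 82 is 55; 82 − 55 = 27
largest Fibonacci ≤ 27 is 21; 27 − 21 = 6
largest Fibonacci ≤ 6 is 5; 6 − 5 = 1
largest Fibonacci ≤ 1 is 1; 1 − 1 = 0
1912 = 1597 + 233 + 55 + 21 + 5 + 1, which has 6 terms.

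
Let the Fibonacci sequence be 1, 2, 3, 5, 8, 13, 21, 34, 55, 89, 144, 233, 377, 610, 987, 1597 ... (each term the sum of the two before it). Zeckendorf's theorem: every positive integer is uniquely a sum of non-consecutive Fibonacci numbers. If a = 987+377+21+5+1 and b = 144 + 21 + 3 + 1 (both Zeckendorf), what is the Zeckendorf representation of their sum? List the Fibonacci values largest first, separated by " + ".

The two numbers are 1391 and 169, so their sum is 1560.
largest Fibonacci ≤ 1560 is 987; 1560 − 987 = 573
largest Fibonacci ≤ 573 is 377; 573 − 377 = 196
largest Fibonacci ≤ 196 is 144; 196 − 144 = 52
largest Fibonacci ≤ 52 is 34; 52 − 34 = 18
largest Fibonacci ≤ 18 is 13; 18 − 13 = 5
largest Fibonacci ≤ 5 is 5; 5 − 5 = 0

987 + 377 + 144 + 34 + 13 + 5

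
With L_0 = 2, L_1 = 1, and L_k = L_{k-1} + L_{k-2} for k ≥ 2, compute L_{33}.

7881196

Iterating the recurrence up to L_{28} = 710647 and L_{27} = 439204:
L_{29} = L_{28} + L_{27} = 710647 + 439204 = 1149851
L_{30} = L_{29} + L_{28} = 1149851 + 710647 = 1860498
L_{31} = L_{30} + L_{29} = 1860498 + 1149851 = 3010349
L_{32} = L_{31} + L_{30} = 3010349 + 1860498 = 4870847
L_{33} = L_{32} + L_{31} = 4870847 + 3010349 = 7881196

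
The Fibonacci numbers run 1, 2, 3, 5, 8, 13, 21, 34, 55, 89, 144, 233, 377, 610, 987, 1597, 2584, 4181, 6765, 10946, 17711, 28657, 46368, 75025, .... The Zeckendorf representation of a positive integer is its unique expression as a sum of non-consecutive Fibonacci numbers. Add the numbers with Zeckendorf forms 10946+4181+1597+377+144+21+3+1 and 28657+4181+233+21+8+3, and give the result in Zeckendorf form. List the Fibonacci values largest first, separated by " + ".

46368 + 2584 + 987 + 377 + 55 + 2

The two numbers are 17270 and 33103, so their sum is 50373.
Greedily peel off the largest Fibonacci term at each step:
subtract 46368 from 50373: 4005 remains
subtract 2584 from 4005: 1421 remains
subtract 987 from 1421: 434 remains
subtract 377 from 434: 57 remains
subtract 55 from 57: 2 remains
subtract 2 from 2: 0 remains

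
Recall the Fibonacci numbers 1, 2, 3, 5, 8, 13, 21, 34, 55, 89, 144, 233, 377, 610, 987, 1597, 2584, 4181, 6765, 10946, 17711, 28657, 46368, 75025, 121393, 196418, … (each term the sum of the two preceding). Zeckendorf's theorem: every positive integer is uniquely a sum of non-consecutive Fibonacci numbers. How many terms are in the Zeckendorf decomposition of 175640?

8

Repeatedly subtract the largest Fibonacci number that fits:
175640: greatest Fibonacci not exceeding it is 121393, leaving 54247
54247: greatest Fibonacci not exceeding it is 46368, leaving 7879
7879: greatest Fibonacci not exceeding it is 6765, leaving 1114
1114: greatest Fibonacci not exceeding it is 987, leaving 127
127: greatest Fibonacci not exceeding it is 89, leaving 38
38: greatest Fibonacci not exceeding it is 34, leaving 4
4: greatest Fibonacci not exceeding it is 3, leaving 1
1: greatest Fibonacci not exceeding it is 1, leaving 0
175640 = 121393 + 46368 + 6765 + 987 + 89 + 34 + 3 + 1, which has 8 terms.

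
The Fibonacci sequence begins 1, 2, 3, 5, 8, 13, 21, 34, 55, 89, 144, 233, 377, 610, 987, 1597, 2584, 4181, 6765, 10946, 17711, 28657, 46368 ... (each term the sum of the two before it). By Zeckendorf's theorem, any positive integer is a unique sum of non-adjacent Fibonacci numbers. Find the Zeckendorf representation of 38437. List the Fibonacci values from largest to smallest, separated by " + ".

28657 + 6765 + 2584 + 377 + 34 + 13 + 5 + 2

Greedily peel off the largest Fibonacci term at each step:
subtract 28657 from 38437: 9780 remains
subtract 6765 from 9780: 3015 remains
subtract 2584 from 3015: 431 remains
subtract 377 from 431: 54 remains
subtract 34 from 54: 20 remains
subtract 13 from 20: 7 remains
subtract 5 from 7: 2 remains
subtract 2 from 2: 0 remains
So 38437 = 28657 + 6765 + 2584 + 377 + 34 + 13 + 5 + 2, with no two terms consecutive in the sequence.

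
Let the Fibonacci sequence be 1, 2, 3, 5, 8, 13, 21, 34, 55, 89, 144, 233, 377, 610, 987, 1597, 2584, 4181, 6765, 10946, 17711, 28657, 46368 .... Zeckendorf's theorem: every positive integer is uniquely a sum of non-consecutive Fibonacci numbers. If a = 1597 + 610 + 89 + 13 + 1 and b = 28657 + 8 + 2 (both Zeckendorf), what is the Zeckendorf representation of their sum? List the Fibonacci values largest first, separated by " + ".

The two numbers are 2310 and 28667, so their sum is 30977.
subtract 28657 from 30977: 2320 remains
subtract 1597 from 2320: 723 remains
subtract 610 from 723: 113 remains
subtract 89 from 113: 24 remains
subtract 21 from 24: 3 remains
subtract 3 from 3: 0 remains

28657 + 1597 + 610 + 89 + 21 + 3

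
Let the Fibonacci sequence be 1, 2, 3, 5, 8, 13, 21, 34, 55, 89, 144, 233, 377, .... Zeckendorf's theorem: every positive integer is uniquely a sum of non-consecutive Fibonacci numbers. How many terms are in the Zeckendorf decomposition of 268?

Greedy algorithm:
268 − 233 = 35
35 − 34 = 1
1 − 1 = 0
268 = 233 + 34 + 1, which has 3 terms.

3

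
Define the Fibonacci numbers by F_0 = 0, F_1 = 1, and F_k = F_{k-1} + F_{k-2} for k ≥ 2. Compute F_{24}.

Iterating the recurrence up to F_{18} = 2584 and F_{17} = 1597:
F_{19} = F_{18} + F_{17} = 2584 + 1597 = 4181
F_{20} = F_{19} + F_{18} = 4181 + 2584 = 6765
F_{21} = F_{20} + F_{19} = 6765 + 4181 = 10946
F_{22} = F_{21} + F_{20} = 10946 + 6765 = 17711
F_{23} = F_{22} + F_{21} = 17711 + 10946 = 28657
F_{24} = F_{23} + F_{22} = 28657 + 17711 = 46368

46368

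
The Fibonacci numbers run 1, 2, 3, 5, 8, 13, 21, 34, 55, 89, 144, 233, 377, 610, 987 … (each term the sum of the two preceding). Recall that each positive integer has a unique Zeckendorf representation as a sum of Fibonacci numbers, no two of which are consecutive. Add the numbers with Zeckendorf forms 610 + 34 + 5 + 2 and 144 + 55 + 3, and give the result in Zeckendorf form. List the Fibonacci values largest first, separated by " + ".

610 + 233 + 8 + 2

The two numbers are 651 and 202, so their sum is 853.
Greedy algorithm:
853 − 610 = 243
243 − 233 = 10
10 − 8 = 2
2 − 2 = 0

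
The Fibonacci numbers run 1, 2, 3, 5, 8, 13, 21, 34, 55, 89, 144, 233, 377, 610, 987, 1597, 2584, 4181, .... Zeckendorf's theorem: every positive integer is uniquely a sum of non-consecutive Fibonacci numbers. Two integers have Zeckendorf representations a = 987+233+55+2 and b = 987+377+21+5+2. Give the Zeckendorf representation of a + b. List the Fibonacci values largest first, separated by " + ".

The two numbers are 1277 and 1392, so their sum is 2669.
Greedy algorithm:
2584 ≤ 2669 < 4181, so take 2584; remainder 85
55 ≤ 85 < 89, so take 55; remainder 30
21 ≤ 30 < 34, so take 21; remainder 9
8 ≤ 9 < 13, so take 8; remainder 1
1 ≤ 1 < 2, so take 1; remainder 0

2584 + 55 + 21 + 8 + 1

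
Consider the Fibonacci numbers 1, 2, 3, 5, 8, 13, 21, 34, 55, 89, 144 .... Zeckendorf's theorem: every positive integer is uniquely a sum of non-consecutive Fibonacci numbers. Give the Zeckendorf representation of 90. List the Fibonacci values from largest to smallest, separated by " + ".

89 + 1

Greedily peel off the largest Fibonacci term at each step:
subtract 89 from 90: 1 remains
subtract 1 from 1: 0 remains
So 90 = 89 + 1, with no two terms consecutive in the sequence.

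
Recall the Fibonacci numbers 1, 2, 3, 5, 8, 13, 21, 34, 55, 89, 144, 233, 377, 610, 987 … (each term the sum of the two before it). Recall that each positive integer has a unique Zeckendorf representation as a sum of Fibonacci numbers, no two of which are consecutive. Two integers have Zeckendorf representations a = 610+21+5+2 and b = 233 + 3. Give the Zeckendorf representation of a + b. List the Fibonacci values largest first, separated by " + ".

610 + 233 + 21 + 8 + 2

The two numbers are 638 and 236, so their sum is 874.
Greedily peel off the largest Fibonacci term at each step:
610 ≤ 874 < 987, so take 610; remainder 264
233 ≤ 264 < 377, so take 233; remainder 31
21 ≤ 31 < 34, so take 21; remainder 10
8 ≤ 10 < 13, so take 8; remainder 2
2 ≤ 2 < 3, so take 2; remainder 0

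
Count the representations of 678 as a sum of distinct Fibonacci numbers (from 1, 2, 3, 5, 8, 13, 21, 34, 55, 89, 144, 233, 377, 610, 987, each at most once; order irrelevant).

678 = 610+55+13 = 610+55+8+5 = 610+34+21+13 = … (15 more), for 18 in all.

18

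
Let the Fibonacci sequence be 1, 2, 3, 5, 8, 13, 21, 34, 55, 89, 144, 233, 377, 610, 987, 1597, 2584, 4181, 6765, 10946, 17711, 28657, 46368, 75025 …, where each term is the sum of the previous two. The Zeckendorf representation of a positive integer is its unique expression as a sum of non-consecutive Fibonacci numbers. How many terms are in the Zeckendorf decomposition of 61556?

Repeatedly subtract the largest Fibonacci number that fits:
subtract 46368 from 61556: 15188 remains
subtract 10946 from 15188: 4242 remains
subtract 4181 from 4242: 61 remains
subtract 55 from 61: 6 remains
subtract 5 from 6: 1 remains
subtract 1 from 1: 0 remains
61556 = 46368 + 10946 + 4181 + 55 + 5 + 1, which has 6 terms.

6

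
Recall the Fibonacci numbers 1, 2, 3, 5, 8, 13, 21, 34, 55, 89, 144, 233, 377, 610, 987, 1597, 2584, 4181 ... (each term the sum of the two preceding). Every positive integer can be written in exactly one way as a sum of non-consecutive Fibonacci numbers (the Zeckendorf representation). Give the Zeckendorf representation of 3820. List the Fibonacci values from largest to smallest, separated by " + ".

Greedily peel off the largest Fibonacci term at each step:
3820 − 2584 = 1236
1236 − 987 = 249
249 − 233 = 16
16 − 13 = 3
3 − 3 = 0
So 3820 = 2584 + 987 + 233 + 13 + 3, with no two terms consecutive in the sequence.

2584 + 987 + 233 + 13 + 3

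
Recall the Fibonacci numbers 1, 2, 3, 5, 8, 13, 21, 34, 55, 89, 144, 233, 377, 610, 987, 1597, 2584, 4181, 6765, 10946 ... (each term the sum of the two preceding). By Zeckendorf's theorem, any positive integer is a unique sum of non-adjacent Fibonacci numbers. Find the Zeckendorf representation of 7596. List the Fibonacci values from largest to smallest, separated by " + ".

Repeatedly subtract the largest Fibonacci number that fits:
largest Fibonacci ≤ 7596 is 6765; 7596 − 6765 = 831
largest Fibonacci ≤ 831 is 610; 831 − 610 = 221
largest Fibonacci ≤ 221 is 144; 221 − 144 = 77
largest Fibonacci ≤ 77 is 55; 77 − 55 = 22
largest Fibonacci ≤ 22 is 21; 22 − 21 = 1
largest Fibonacci ≤ 1 is 1; 1 − 1 = 0
So 7596 = 6765 + 610 + 144 + 55 + 21 + 1, with no two terms consecutive in the sequence.

6765 + 610 + 144 + 55 + 21 + 1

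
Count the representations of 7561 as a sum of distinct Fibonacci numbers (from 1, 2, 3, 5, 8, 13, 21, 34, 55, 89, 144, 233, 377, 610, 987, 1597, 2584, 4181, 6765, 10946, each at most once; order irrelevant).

Starting from the Zeckendorf form and repeatedly splitting a term F_k into F_{k−1} + F_{k−2} (when neither is already used) reaches every representation.
7561 = 6765+610+144+34+8 = 6765+610+144+34+5+3 = 6765+610+144+21+13+8 = 6765+610+89+55+34+8 = 6765+377+233+144+34+8 = … (67 more), for 72 in all.

72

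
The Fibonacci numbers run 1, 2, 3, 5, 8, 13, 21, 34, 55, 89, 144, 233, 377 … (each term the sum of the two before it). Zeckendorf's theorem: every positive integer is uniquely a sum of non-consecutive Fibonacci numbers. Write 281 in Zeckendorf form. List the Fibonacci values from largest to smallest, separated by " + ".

233 ≤ 281 < 377, so take 233; remainder 48
34 ≤ 48 < 55, so take 34; remainder 14
13 ≤ 14 < 21, so take 13; remainder 1
1 ≤ 1 < 2, so take 1; remainder 0
So 281 = 233 + 34 + 13 + 1, with no two terms consecutive in the sequence.

233 + 34 + 13 + 1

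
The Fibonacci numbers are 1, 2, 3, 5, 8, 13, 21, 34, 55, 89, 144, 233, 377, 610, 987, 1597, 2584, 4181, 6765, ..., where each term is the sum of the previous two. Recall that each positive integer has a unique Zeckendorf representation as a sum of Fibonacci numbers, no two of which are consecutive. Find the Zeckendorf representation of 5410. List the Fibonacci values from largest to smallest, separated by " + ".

take 4181 (≤ 5410); 5410 − 4181 = 1229
take 987 (≤ 1229); 1229 − 987 = 242
take 233 (≤ 242); 242 − 233 = 9
take 8 (≤ 9); 9 − 8 = 1
take 1 (≤ 1); 1 − 1 = 0
So 5410 = 4181 + 987 + 233 + 8 + 1, with no two terms consecutive in the sequence.

4181 + 987 + 233 + 8 + 1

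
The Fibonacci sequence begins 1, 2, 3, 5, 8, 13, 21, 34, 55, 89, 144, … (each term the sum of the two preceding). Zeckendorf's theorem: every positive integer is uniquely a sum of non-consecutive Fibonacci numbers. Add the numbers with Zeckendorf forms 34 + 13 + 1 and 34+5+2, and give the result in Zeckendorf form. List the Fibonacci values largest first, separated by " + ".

89

The two numbers are 48 and 41, so their sum is 89.
largest Fibonacci ≤ 89 is 89; 89 − 89 = 0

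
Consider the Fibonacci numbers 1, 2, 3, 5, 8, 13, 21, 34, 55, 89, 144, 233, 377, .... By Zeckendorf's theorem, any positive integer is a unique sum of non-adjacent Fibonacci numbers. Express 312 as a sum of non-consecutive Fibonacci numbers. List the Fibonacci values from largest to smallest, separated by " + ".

233 + 55 + 21 + 3

312 − 233 = 79
79 − 55 = 24
24 − 21 = 3
3 − 3 = 0
So 312 = 233 + 55 + 21 + 3, with no two terms consecutive in the sequence.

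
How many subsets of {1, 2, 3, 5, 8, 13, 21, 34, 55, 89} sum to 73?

Starting from the Zeckendorf form and repeatedly splitting a term F_k into F_{k−1} + F_{k−2} (when neither is already used) reaches every representation.
73 = 55+13+5 = 55+13+3+2 = 34+21+13+5 = … (3 more), for 6 in all.

6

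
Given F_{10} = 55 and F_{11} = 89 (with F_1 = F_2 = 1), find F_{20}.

By the doubling identity F_{2k} = F_k(2F_{k+1} − F_k): F_{20} = 55·(2·89 − 55) = 55·123 = 6765.

6765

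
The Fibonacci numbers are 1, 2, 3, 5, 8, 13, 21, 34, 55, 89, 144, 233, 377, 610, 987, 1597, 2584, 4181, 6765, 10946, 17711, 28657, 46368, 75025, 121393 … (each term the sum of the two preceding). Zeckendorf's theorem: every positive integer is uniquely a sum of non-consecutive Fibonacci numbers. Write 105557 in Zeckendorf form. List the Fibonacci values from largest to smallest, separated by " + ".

105557 − 75025 = 30532
30532 − 28657 = 1875
1875 − 1597 = 278
278 − 233 = 45
45 − 34 = 11
11 − 8 = 3
3 − 3 = 0
So 105557 = 75025 + 28657 + 1597 + 233 + 34 + 8 + 3, with no two terms consecutive in the sequence.

75025 + 28657 + 1597 + 233 + 34 + 8 + 3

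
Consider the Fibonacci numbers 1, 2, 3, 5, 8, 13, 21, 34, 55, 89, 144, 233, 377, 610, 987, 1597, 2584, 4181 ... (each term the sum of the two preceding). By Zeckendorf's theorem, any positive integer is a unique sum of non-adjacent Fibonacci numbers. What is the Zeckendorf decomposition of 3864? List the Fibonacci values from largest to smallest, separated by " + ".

2584 + 987 + 233 + 55 + 5

subtract 2584 from 3864: 1280 remains
subtract 987 from 1280: 293 remains
subtract 233 from 293: 60 remains
subtract 55 from 60: 5 remains
subtract 5 from 5: 0 remains
So 3864 = 2584 + 987 + 233 + 55 + 5, with no two terms consecutive in the sequence.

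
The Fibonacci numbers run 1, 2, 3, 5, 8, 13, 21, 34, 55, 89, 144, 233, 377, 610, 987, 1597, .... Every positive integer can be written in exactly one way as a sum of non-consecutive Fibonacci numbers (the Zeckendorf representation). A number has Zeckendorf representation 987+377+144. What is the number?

1508

987+377+144 = 1508.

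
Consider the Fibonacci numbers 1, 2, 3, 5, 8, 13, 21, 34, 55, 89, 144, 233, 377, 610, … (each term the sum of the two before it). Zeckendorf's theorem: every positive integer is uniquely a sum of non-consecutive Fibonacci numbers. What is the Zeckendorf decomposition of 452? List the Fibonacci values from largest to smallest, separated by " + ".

Greedily peel off the largest Fibonacci term at each step:
subtract 377 from 452: 75 remains
subtract 55 from 75: 20 remains
subtract 13 from 20: 7 remains
subtract 5 from 7: 2 remains
subtract 2 from 2: 0 remains
So 452 = 377 + 55 + 13 + 5 + 2, with no two terms consecutive in the sequence.

377 + 55 + 13 + 5 + 2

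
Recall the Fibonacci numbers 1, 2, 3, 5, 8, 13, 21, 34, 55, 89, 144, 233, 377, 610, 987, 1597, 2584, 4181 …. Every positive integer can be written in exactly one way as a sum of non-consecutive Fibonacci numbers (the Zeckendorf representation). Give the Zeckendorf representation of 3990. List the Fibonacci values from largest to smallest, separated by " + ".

2584 + 987 + 377 + 34 + 8

Greedily peel off the largest Fibonacci term at each step:
take 2584 (≤ 3990); 3990 − 2584 = 1406
take 987 (≤ 1406); 1406 − 987 = 419
take 377 (≤ 419); 419 − 377 = 42
take 34 (≤ 42); 42 − 34 = 8
take 8 (≤ 8); 8 − 8 = 0
So 3990 = 2584 + 987 + 377 + 34 + 8, with no two terms consecutive in the sequence.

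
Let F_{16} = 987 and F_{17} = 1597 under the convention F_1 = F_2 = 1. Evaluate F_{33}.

By F_{2k+1} = F_k² + F_{k+1}²: F_{33} = 987² + 1597² = 974169 + 2550409 = 3524578.

3524578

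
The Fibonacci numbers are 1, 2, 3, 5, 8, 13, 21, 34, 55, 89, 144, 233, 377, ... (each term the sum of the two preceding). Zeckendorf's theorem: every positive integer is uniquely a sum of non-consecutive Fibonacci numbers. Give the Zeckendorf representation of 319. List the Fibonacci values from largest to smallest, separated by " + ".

Greedily peel off the largest Fibonacci term at each step:
319: greatest Fibonacci not exceeding it is 233, leaving 86
86: greatest Fibonacci not exceeding it is 55, leaving 31
31: greatest Fibonacci not exceeding it is 21, leaving 10
10: greatest Fibonacci not exceeding it is 8, leaving 2
2: greatest Fibonacci not exceeding it is 2, leaving 0
So 319 = 233 + 55 + 21 + 8 + 2, with no two terms consecutive in the sequence.

233 + 55 + 21 + 8 + 2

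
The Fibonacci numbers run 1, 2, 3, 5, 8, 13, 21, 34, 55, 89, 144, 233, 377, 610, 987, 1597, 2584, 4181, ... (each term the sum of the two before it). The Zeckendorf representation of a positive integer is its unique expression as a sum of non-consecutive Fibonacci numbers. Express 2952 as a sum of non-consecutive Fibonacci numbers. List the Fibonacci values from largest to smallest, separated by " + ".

2584 + 233 + 89 + 34 + 8 + 3 + 1

2584 ≤ 2952 < 4181, so take 2584; remainder 368
233 ≤ 368 < 377, so take 233; remainder 135
89 ≤ 135 < 144, so take 89; remainder 46
34 ≤ 46 < 55, so take 34; remainder 12
8 ≤ 12 < 13, so take 8; remainder 4
3 ≤ 4 < 5, so take 3; remainder 1
1 ≤ 1 < 2, so take 1; remainder 0
So 2952 = 2584 + 233 + 89 + 34 + 8 + 3 + 1, with no two terms consecutive in the sequence.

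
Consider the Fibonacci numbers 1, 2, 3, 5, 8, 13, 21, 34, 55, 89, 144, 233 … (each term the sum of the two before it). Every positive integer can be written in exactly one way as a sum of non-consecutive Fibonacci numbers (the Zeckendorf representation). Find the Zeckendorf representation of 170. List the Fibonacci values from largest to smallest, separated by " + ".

144 + 21 + 5

170: greatest Fibonacci not exceeding it is 144, leaving 26
26: greatest Fibonacci not exceeding it is 21, leaving 5
5: greatest Fibonacci not exceeding it is 5, leaving 0
So 170 = 144 + 21 + 5, with no two terms consecutive in the sequence.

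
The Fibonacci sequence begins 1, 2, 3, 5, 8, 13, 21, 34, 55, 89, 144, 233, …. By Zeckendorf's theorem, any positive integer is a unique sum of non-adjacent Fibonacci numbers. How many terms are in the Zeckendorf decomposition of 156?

4

156: greatest Fibonacci not exceeding it is 144, leaving 12
12: greatest Fibonacci not exceeding it is 8, leaving 4
4: greatest Fibonacci not exceeding it is 3, leaving 1
1: greatest Fibonacci not exceeding it is 1, leaving 0
156 = 144 + 8 + 3 + 1, which has 4 terms.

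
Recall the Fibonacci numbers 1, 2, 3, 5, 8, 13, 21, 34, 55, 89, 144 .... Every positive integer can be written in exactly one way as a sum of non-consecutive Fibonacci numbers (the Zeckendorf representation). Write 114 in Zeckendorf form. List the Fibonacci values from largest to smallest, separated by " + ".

largest Fibonacci ≤ 114 is 89; 114 − 89 = 25
largest Fibonacci ≤ 25 is 21; 25 − 21 = 4
largest Fibonacci ≤ 4 is 3; 4 − 3 = 1
largest Fibonacci ≤ 1 is 1; 1 − 1 = 0
So 114 = 89 + 21 + 3 + 1, with no two terms consecutive in the sequence.

89 + 21 + 3 + 1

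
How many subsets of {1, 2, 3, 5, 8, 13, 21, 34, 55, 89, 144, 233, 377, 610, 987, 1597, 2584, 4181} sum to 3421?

Starting from the Zeckendorf form and repeatedly splitting a term F_k into F_{k−1} + F_{k−2} (when neither is already used) reaches every representation.
3421 = 2584+610+144+55+21+5+2 = 2584+610+144+55+13+8+5+2 = 2584+377+233+144+55+21+5+2 = 1597+987+610+144+55+21+5+2 = … (12 more), for 16 in all.

16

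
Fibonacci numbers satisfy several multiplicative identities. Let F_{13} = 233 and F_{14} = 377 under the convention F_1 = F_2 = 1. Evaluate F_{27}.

By F_{2k+1} = F_k² + F_{k+1}²: F_{27} = 233² + 377² = 54289 + 142129 = 196418.

196418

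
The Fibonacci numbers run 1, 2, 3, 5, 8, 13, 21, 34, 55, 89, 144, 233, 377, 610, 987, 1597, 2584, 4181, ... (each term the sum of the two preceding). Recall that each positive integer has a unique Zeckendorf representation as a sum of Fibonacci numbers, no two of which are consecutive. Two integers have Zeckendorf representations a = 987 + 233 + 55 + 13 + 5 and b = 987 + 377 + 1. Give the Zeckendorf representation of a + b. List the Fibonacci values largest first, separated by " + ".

The two numbers are 1293 and 1365, so their sum is 2658.
largest Fibonacci ≤ 2658 is 2584; 2658 − 2584 = 74
largest Fibonacci ≤ 74 is 55; 74 − 55 = 19
largest Fibonacci ≤ 19 is 13; 19 − 13 = 6
largest Fibonacci ≤ 6 is 5; 6 − 5 = 1
largest Fibonacci ≤ 1 is 1; 1 − 1 = 0

2584 + 55 + 13 + 5 + 1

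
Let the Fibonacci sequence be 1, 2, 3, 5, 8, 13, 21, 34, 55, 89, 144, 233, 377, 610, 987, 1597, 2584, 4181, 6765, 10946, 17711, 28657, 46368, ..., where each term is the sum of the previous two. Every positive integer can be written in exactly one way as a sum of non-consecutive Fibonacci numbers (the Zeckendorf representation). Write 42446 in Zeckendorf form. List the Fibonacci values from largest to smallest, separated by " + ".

28657 + 10946 + 2584 + 233 + 21 + 5

Greedily peel off the largest Fibonacci term at each step:
largest Fibonacci ≤ 42446 is 28657; 42446 − 28657 = 13789
largest Fibonacci ≤ 13789 is 10946; 13789 − 10946 = 2843
largest Fibonacci ≤ 2843 is 2584; 2843 − 2584 = 259
largest Fibonacci ≤ 259 is 233; 259 − 233 = 26
largest Fibonacci ≤ 26 is 21; 26 − 21 = 5
largest Fibonacci ≤ 5 is 5; 5 − 5 = 0
So 42446 = 28657 + 10946 + 2584 + 233 + 21 + 5, with no two terms consecutive in the sequence.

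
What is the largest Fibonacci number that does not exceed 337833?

317811 ≤ 337833 < 514229, so the largest Fibonacci number not exceeding 337833 is 317811.

317811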